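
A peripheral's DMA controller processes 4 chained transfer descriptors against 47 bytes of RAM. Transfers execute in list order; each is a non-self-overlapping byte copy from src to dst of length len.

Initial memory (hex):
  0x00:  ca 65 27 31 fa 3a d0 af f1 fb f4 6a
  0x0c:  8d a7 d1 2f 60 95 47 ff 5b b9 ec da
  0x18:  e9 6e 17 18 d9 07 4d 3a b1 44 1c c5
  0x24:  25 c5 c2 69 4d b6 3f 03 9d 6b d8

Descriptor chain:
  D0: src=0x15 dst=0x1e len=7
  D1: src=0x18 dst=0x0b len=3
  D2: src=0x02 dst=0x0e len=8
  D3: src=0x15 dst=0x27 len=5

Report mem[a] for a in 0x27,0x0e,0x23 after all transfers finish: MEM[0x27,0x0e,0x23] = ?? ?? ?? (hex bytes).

[0] 0x15->0x1e len=7 : b9 ec da e9 6e 17 18
[1] 0x18->0x0b len=3 : e9 6e 17
[2] 0x02->0x0e len=8 : 27 31 fa 3a d0 af f1 fb
[3] 0x15->0x27 len=5 : fb ec da e9 6e
query mem[0x27]=0xfb, mem[0x0e]=0x27, mem[0x23]=0x17

MEM[0x27,0x0e,0x23] = fb 27 17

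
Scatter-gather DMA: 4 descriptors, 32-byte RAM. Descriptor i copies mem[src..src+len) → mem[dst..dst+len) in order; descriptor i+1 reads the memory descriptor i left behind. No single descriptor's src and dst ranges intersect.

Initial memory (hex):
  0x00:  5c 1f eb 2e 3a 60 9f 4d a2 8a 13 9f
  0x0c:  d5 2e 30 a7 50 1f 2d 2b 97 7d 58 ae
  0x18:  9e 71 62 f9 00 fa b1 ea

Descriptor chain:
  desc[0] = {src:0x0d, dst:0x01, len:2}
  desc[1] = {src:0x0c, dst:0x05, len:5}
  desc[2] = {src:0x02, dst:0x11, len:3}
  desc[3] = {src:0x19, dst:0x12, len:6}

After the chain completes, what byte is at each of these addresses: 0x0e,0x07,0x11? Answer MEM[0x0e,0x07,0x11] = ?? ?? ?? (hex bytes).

D0: mem[0x01..0x02] <- [2e 30]
D1: mem[0x05..0x09] <- [d5 2e 30 a7 50]
D2: mem[0x11..0x13] <- [30 2e 3a]
D3: mem[0x12..0x17] <- [71 62 f9 00 fa b1]
query mem[0x0e]=0x30, mem[0x07]=0x30, mem[0x11]=0x30

MEM[0x0e,0x07,0x11] = 30 30 30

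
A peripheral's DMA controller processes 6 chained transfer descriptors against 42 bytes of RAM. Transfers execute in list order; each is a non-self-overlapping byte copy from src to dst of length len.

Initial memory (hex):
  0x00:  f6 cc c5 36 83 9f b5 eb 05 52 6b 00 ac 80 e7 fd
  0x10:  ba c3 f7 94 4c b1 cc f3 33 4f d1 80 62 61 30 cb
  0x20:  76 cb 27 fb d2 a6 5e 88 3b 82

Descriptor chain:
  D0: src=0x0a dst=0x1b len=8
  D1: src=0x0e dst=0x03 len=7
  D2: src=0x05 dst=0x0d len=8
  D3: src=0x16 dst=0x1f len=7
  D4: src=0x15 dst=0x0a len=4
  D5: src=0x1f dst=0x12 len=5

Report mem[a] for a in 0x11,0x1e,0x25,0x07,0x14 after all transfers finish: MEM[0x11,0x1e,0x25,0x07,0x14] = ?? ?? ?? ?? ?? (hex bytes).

MEM[0x11,0x1e,0x25,0x07,0x14] = 4c 80 00 f7 33

  after D0: wrote 8B at 0x1b = 6b00ac80e7fdbac3
  after D1: wrote 7B at 0x03 = e7fdbac3f7944c
  after D2: wrote 8B at 0x0d = bac3f7944c6b00ac
  after D3: wrote 7B at 0x1f = ccf3334fd16b00
  after D4: wrote 4B at 0x0a = b1ccf333
  after D5: wrote 5B at 0x12 = ccf3334fd1
query mem[0x11]=0x4c, mem[0x1e]=0x80, mem[0x25]=0x00, mem[0x07]=0xf7, mem[0x14]=0x33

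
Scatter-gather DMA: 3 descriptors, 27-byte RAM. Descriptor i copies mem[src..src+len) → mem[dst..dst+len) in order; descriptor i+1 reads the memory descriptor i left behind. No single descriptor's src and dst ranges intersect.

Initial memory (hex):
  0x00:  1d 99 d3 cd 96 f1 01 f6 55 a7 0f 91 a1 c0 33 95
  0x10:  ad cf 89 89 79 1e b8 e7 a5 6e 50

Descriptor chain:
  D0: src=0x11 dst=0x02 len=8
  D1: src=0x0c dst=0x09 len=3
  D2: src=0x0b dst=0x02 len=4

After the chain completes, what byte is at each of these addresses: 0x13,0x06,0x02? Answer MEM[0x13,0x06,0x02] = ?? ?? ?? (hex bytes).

MEM[0x13,0x06,0x02] = 89 1e 33

#0 dst[0x02+8] := {0xcf,0x89,0x89,0x79,0x1e,0xb8,0xe7,0xa5}
#1 dst[0x09+3] := {0xa1,0xc0,0x33}
#2 dst[0x02+4] := {0x33,0xa1,0xc0,0x33}
query mem[0x13]=0x89, mem[0x06]=0x1e, mem[0x02]=0x33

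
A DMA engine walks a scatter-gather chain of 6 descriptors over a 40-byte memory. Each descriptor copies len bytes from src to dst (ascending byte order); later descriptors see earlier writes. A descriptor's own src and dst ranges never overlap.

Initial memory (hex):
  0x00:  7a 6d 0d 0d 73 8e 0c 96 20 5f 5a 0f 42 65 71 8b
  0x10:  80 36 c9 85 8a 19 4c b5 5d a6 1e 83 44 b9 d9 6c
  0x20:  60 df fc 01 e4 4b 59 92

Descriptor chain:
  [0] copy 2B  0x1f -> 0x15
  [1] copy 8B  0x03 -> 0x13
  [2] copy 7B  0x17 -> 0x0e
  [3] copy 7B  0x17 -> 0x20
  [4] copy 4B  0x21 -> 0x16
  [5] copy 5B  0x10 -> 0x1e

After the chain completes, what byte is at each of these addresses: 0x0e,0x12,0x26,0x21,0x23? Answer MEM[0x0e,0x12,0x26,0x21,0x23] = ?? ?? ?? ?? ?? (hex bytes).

D0: mem[0x15..0x16] <- [6c 60]
D1: mem[0x13..0x1a] <- [0d 73 8e 0c 96 20 5f 5a]
D2: mem[0x0e..0x14] <- [96 20 5f 5a 83 44 b9]
D3: mem[0x20..0x26] <- [96 20 5f 5a 83 44 b9]
D4: mem[0x16..0x19] <- [20 5f 5a 83]
D5: mem[0x1e..0x22] <- [5f 5a 83 44 b9]
query mem[0x0e]=0x96, mem[0x12]=0x83, mem[0x26]=0xb9, mem[0x21]=0x44, mem[0x23]=0x5a

MEM[0x0e,0x12,0x26,0x21,0x23] = 96 83 b9 44 5a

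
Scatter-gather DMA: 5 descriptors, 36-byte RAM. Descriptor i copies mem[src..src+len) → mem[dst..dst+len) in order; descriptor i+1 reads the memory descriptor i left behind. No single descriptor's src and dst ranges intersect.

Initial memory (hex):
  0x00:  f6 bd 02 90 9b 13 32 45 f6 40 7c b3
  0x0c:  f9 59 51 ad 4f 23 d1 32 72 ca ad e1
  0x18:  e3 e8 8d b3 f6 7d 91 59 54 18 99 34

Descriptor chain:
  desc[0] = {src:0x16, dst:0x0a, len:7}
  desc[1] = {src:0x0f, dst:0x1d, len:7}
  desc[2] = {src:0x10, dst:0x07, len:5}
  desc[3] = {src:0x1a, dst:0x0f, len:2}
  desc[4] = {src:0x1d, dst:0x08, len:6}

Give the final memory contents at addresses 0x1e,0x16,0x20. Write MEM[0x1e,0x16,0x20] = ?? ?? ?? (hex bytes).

MEM[0x1e,0x16,0x20] = f6 ad d1

[0] 0x16->0x0a len=7 : ad e1 e3 e8 8d b3 f6
[1] 0x0f->0x1d len=7 : b3 f6 23 d1 32 72 ca
[2] 0x10->0x07 len=5 : f6 23 d1 32 72
[3] 0x1a->0x0f len=2 : 8d b3
[4] 0x1d->0x08 len=6 : b3 f6 23 d1 32 72
query mem[0x1e]=0xf6, mem[0x16]=0xad, mem[0x20]=0xd1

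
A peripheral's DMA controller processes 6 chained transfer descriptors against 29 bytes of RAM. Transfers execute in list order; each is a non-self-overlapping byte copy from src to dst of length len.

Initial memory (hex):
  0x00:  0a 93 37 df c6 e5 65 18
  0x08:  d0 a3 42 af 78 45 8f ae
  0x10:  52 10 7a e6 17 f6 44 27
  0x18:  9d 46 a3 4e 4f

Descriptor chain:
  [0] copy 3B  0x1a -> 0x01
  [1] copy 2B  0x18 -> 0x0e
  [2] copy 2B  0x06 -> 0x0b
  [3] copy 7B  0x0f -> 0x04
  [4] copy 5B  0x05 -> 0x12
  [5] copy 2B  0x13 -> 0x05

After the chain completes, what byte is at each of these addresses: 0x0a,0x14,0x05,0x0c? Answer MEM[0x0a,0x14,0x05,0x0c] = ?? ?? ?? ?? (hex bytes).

D0: mem[0x01..0x03] <- [a3 4e 4f]
D1: mem[0x0e..0x0f] <- [9d 46]
D2: mem[0x0b..0x0c] <- [65 18]
D3: mem[0x04..0x0a] <- [46 52 10 7a e6 17 f6]
D4: mem[0x12..0x16] <- [52 10 7a e6 17]
D5: mem[0x05..0x06] <- [10 7a]
query mem[0x0a]=0xf6, mem[0x14]=0x7a, mem[0x05]=0x10, mem[0x0c]=0x18

MEM[0x0a,0x14,0x05,0x0c] = f6 7a 10 18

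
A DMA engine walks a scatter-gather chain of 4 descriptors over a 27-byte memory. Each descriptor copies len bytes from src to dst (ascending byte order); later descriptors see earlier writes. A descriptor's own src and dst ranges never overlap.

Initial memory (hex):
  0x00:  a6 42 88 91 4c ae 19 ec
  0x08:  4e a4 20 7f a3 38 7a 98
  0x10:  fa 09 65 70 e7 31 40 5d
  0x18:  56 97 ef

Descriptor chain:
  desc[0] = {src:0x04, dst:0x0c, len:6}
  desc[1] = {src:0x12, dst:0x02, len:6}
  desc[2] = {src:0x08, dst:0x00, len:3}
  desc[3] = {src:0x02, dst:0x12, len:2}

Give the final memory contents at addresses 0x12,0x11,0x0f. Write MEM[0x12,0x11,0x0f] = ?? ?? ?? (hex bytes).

MEM[0x12,0x11,0x0f] = 20 a4 ec

D0: mem[0x0c..0x11] <- [4c ae 19 ec 4e a4]
D1: mem[0x02..0x07] <- [65 70 e7 31 40 5d]
D2: mem[0x00..0x02] <- [4e a4 20]
D3: mem[0x12..0x13] <- [20 70]
query mem[0x12]=0x20, mem[0x11]=0xa4, mem[0x0f]=0xec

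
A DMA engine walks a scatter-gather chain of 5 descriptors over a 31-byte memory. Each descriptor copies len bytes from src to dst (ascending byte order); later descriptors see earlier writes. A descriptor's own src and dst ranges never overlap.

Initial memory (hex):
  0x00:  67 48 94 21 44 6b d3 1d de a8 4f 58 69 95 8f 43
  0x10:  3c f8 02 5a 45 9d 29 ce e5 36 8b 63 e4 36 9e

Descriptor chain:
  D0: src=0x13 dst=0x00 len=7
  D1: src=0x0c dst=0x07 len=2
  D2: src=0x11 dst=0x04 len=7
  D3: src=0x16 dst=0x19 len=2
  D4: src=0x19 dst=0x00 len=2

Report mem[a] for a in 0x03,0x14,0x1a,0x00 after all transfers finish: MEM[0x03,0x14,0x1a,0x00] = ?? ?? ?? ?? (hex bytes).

MEM[0x03,0x14,0x1a,0x00] = 29 45 ce 29

  after D0: wrote 7B at 0x00 = 5a459d29cee536
  after D1: wrote 2B at 0x07 = 6995
  after D2: wrote 7B at 0x04 = f8025a459d29ce
  after D3: wrote 2B at 0x19 = 29ce
  after D4: wrote 2B at 0x00 = 29ce
query mem[0x03]=0x29, mem[0x14]=0x45, mem[0x1a]=0xce, mem[0x00]=0x29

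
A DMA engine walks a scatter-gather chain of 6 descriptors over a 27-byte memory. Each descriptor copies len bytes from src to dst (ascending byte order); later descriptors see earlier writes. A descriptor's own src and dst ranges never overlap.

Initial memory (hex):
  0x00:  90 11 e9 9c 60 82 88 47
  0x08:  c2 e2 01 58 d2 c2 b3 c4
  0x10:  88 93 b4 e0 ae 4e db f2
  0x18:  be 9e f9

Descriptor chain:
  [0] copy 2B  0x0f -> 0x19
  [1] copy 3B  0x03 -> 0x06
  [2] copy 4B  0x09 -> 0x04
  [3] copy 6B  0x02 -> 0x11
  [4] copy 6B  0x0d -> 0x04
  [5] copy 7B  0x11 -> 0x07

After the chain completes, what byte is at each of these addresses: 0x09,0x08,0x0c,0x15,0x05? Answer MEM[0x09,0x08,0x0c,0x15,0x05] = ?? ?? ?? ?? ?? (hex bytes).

D0: mem[0x19..0x1a] <- [c4 88]
D1: mem[0x06..0x08] <- [9c 60 82]
D2: mem[0x04..0x07] <- [e2 01 58 d2]
D3: mem[0x11..0x16] <- [e9 9c e2 01 58 d2]
D4: mem[0x04..0x09] <- [c2 b3 c4 88 e9 9c]
D5: mem[0x07..0x0d] <- [e9 9c e2 01 58 d2 f2]
query mem[0x09]=0xe2, mem[0x08]=0x9c, mem[0x0c]=0xd2, mem[0x15]=0x58, mem[0x05]=0xb3

MEM[0x09,0x08,0x0c,0x15,0x05] = e2 9c d2 58 b3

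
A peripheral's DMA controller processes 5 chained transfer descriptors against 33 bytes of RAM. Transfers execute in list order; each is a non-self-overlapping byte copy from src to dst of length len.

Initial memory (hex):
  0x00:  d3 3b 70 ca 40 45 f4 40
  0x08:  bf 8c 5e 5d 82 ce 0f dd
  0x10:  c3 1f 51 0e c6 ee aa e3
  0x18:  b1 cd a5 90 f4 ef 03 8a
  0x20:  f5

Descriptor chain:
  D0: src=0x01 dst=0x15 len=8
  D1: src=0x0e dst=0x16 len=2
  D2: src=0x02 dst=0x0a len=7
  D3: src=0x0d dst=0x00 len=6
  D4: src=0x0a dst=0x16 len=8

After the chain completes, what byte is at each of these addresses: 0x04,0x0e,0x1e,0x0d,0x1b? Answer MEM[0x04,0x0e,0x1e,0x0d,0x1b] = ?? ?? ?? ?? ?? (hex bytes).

D0: mem[0x15..0x1c] <- [3b 70 ca 40 45 f4 40 bf]
D1: mem[0x16..0x17] <- [0f dd]
D2: mem[0x0a..0x10] <- [70 ca 40 45 f4 40 bf]
D3: mem[0x00..0x05] <- [45 f4 40 bf 1f 51]
D4: mem[0x16..0x1d] <- [70 ca 40 45 f4 40 bf 1f]
query mem[0x04]=0x1f, mem[0x0e]=0xf4, mem[0x1e]=0x03, mem[0x0d]=0x45, mem[0x1b]=0x40

MEM[0x04,0x0e,0x1e,0x0d,0x1b] = 1f f4 03 45 40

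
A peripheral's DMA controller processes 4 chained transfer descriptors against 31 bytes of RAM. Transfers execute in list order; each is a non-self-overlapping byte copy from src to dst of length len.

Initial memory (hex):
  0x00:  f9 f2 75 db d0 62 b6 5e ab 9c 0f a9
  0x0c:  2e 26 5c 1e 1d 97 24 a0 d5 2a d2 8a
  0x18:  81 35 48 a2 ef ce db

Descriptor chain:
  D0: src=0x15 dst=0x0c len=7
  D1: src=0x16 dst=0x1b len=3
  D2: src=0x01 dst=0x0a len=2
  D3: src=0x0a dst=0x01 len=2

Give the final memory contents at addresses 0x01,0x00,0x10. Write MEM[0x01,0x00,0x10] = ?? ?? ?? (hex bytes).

D0: mem[0x0c..0x12] <- [2a d2 8a 81 35 48 a2]
D1: mem[0x1b..0x1d] <- [d2 8a 81]
D2: mem[0x0a..0x0b] <- [f2 75]
D3: mem[0x01..0x02] <- [f2 75]
query mem[0x01]=0xf2, mem[0x00]=0xf9, mem[0x10]=0x35

MEM[0x01,0x00,0x10] = f2 f9 35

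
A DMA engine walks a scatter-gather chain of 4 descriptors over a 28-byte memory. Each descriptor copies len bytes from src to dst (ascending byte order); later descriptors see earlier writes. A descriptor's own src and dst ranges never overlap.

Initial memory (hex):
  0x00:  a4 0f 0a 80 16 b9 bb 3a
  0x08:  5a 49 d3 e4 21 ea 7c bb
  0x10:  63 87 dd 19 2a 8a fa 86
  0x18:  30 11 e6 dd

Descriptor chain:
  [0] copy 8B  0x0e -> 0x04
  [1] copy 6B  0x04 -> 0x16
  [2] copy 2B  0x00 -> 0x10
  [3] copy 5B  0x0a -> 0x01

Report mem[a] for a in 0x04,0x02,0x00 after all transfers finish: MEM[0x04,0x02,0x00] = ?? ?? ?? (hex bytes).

MEM[0x04,0x02,0x00] = ea 8a a4

  after D0: wrote 8B at 0x04 = 7cbb6387dd192a8a
  after D1: wrote 6B at 0x16 = 7cbb6387dd19
  after D2: wrote 2B at 0x10 = a40f
  after D3: wrote 5B at 0x01 = 2a8a21ea7c
query mem[0x04]=0xea, mem[0x02]=0x8a, mem[0x00]=0xa4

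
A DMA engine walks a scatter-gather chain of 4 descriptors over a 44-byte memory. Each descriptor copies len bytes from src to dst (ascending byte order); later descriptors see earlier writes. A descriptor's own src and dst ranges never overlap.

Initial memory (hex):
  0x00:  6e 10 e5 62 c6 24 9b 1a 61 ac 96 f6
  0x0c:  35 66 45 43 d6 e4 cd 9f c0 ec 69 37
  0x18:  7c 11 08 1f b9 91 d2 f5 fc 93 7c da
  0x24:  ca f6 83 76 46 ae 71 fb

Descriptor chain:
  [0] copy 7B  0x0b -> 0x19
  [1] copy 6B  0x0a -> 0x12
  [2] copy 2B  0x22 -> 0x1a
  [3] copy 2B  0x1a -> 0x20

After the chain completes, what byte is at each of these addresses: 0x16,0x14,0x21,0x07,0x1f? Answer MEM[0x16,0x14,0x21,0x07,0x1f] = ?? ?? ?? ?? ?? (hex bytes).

#0 dst[0x19+7] := {0xf6,0x35,0x66,0x45,0x43,0xd6,0xe4}
#1 dst[0x12+6] := {0x96,0xf6,0x35,0x66,0x45,0x43}
#2 dst[0x1a+2] := {0x7c,0xda}
#3 dst[0x20+2] := {0x7c,0xda}
query mem[0x16]=0x45, mem[0x14]=0x35, mem[0x21]=0xda, mem[0x07]=0x1a, mem[0x1f]=0xe4

MEM[0x16,0x14,0x21,0x07,0x1f] = 45 35 da 1a e4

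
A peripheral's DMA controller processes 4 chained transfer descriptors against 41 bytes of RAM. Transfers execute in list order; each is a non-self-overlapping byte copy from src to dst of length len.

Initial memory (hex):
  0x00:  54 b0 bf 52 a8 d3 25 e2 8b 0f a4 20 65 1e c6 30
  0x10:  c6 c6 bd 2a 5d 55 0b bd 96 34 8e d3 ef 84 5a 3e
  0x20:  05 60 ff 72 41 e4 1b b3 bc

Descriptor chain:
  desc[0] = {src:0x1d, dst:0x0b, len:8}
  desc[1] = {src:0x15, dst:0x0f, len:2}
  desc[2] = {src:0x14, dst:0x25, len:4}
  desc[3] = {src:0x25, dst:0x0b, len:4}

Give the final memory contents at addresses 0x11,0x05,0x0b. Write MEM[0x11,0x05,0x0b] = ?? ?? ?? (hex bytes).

#0 dst[0x0b+8] := {0x84,0x5a,0x3e,0x05,0x60,0xff,0x72,0x41}
#1 dst[0x0f+2] := {0x55,0x0b}
#2 dst[0x25+4] := {0x5d,0x55,0x0b,0xbd}
#3 dst[0x0b+4] := {0x5d,0x55,0x0b,0xbd}
query mem[0x11]=0x72, mem[0x05]=0xd3, mem[0x0b]=0x5d

MEM[0x11,0x05,0x0b] = 72 d3 5d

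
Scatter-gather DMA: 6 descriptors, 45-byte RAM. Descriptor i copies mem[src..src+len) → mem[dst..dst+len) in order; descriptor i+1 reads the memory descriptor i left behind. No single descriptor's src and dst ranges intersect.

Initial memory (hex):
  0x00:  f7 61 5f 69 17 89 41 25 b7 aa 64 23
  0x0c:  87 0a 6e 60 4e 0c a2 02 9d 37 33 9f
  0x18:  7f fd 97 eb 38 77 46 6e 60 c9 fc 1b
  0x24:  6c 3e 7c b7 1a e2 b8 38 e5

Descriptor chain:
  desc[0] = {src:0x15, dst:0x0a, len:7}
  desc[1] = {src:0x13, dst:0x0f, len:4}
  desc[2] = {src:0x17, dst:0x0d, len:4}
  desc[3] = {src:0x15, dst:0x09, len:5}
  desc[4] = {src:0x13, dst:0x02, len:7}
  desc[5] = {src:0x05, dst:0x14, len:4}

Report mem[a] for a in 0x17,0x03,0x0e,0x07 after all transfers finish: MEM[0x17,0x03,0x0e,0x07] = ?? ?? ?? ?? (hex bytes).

MEM[0x17,0x03,0x0e,0x07] = fd 9d 7f 7f

#0 dst[0x0a+7] := {0x37,0x33,0x9f,0x7f,0xfd,0x97,0xeb}
#1 dst[0x0f+4] := {0x02,0x9d,0x37,0x33}
#2 dst[0x0d+4] := {0x9f,0x7f,0xfd,0x97}
#3 dst[0x09+5] := {0x37,0x33,0x9f,0x7f,0xfd}
#4 dst[0x02+7] := {0x02,0x9d,0x37,0x33,0x9f,0x7f,0xfd}
#5 dst[0x14+4] := {0x33,0x9f,0x7f,0xfd}
query mem[0x17]=0xfd, mem[0x03]=0x9d, mem[0x0e]=0x7f, mem[0x07]=0x7f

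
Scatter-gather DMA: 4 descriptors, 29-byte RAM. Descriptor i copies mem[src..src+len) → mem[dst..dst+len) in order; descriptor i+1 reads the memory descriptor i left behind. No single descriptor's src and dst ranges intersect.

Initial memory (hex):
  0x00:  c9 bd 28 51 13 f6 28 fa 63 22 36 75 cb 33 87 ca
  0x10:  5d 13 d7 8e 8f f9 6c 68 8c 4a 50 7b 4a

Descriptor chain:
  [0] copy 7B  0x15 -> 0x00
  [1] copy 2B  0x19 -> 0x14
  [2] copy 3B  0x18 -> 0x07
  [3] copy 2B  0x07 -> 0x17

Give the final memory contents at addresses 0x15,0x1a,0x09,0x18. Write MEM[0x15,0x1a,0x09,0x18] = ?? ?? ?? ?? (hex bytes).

MEM[0x15,0x1a,0x09,0x18] = 50 50 50 4a

  after D0: wrote 7B at 0x00 = f96c688c4a507b
  after D1: wrote 2B at 0x14 = 4a50
  after D2: wrote 3B at 0x07 = 8c4a50
  after D3: wrote 2B at 0x17 = 8c4a
query mem[0x15]=0x50, mem[0x1a]=0x50, mem[0x09]=0x50, mem[0x18]=0x4a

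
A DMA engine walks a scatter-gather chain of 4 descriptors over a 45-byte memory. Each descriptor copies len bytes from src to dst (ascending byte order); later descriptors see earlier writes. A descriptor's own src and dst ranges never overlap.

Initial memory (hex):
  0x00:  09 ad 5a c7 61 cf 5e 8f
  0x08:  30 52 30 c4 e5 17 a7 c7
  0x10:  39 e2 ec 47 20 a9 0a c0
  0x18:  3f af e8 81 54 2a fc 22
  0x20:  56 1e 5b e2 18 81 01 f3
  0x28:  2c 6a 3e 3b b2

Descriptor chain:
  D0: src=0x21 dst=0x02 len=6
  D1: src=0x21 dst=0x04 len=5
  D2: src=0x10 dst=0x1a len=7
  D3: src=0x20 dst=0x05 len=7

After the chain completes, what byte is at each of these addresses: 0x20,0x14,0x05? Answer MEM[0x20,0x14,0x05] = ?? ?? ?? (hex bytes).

  after D0: wrote 6B at 0x02 = 1e5be2188101
  after D1: wrote 5B at 0x04 = 1e5be21881
  after D2: wrote 7B at 0x1a = 39e2ec4720a90a
  after D3: wrote 7B at 0x05 = 0a1e5be2188101
query mem[0x20]=0x0a, mem[0x14]=0x20, mem[0x05]=0x0a

MEM[0x20,0x14,0x05] = 0a 20 0a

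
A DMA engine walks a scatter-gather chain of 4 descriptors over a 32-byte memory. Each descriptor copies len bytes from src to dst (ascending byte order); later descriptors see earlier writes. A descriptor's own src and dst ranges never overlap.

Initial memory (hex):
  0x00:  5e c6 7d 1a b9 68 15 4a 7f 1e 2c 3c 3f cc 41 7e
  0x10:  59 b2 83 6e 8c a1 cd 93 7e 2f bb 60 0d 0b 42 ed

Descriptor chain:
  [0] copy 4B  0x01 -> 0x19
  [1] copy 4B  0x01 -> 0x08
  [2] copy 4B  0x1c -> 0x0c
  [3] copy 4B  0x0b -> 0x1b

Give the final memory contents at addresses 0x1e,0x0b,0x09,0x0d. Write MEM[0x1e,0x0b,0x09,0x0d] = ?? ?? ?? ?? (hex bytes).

MEM[0x1e,0x0b,0x09,0x0d] = 42 b9 7d 0b

[0] 0x01->0x19 len=4 : c6 7d 1a b9
[1] 0x01->0x08 len=4 : c6 7d 1a b9
[2] 0x1c->0x0c len=4 : b9 0b 42 ed
[3] 0x0b->0x1b len=4 : b9 b9 0b 42
query mem[0x1e]=0x42, mem[0x0b]=0xb9, mem[0x09]=0x7d, mem[0x0d]=0x0b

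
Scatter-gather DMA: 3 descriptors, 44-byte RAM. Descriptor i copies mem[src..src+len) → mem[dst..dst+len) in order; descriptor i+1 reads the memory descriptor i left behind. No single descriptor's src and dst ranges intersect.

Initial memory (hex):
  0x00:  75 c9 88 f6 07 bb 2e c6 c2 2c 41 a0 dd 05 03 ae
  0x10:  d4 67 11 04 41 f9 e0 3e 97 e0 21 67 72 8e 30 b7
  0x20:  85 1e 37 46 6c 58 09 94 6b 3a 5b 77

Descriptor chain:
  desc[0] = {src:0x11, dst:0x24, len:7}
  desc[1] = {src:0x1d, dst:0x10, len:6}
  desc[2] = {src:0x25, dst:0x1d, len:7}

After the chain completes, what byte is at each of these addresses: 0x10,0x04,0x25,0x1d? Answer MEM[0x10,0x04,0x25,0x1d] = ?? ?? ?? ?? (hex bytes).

MEM[0x10,0x04,0x25,0x1d] = 8e 07 11 11

D0: mem[0x24..0x2a] <- [67 11 04 41 f9 e0 3e]
D1: mem[0x10..0x15] <- [8e 30 b7 85 1e 37]
D2: mem[0x1d..0x23] <- [11 04 41 f9 e0 3e 77]
query mem[0x10]=0x8e, mem[0x04]=0x07, mem[0x25]=0x11, mem[0x1d]=0x11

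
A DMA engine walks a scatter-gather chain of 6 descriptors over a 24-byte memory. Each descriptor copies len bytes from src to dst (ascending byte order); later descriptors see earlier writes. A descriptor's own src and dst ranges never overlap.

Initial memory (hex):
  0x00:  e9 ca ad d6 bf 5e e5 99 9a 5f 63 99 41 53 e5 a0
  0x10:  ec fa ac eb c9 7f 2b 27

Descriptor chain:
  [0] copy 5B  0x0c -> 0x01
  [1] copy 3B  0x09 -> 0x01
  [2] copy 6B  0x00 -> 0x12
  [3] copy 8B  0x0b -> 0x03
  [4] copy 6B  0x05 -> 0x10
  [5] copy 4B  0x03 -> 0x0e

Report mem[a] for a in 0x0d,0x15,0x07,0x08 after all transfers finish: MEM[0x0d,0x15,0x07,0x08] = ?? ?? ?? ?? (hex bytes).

D0: mem[0x01..0x05] <- [41 53 e5 a0 ec]
D1: mem[0x01..0x03] <- [5f 63 99]
D2: mem[0x12..0x17] <- [e9 5f 63 99 a0 ec]
D3: mem[0x03..0x0a] <- [99 41 53 e5 a0 ec fa e9]
D4: mem[0x10..0x15] <- [53 e5 a0 ec fa e9]
D5: mem[0x0e..0x11] <- [99 41 53 e5]
query mem[0x0d]=0x53, mem[0x15]=0xe9, mem[0x07]=0xa0, mem[0x08]=0xec

MEM[0x0d,0x15,0x07,0x08] = 53 e9 a0 ec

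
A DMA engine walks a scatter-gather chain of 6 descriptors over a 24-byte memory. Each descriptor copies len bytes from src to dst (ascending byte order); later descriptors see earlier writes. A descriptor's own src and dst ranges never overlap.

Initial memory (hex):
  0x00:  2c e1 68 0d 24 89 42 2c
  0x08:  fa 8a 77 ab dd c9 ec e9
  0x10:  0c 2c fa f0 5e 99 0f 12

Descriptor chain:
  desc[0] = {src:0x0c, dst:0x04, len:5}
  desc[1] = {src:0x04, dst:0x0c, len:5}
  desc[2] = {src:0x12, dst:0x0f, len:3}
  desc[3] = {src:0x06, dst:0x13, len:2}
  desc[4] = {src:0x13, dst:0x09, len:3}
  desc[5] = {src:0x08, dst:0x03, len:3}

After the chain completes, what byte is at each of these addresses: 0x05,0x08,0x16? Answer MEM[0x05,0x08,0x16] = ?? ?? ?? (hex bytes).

MEM[0x05,0x08,0x16] = e9 0c 0f

#0 dst[0x04+5] := {0xdd,0xc9,0xec,0xe9,0x0c}
#1 dst[0x0c+5] := {0xdd,0xc9,0xec,0xe9,0x0c}
#2 dst[0x0f+3] := {0xfa,0xf0,0x5e}
#3 dst[0x13+2] := {0xec,0xe9}
#4 dst[0x09+3] := {0xec,0xe9,0x99}
#5 dst[0x03+3] := {0x0c,0xec,0xe9}
query mem[0x05]=0xe9, mem[0x08]=0x0c, mem[0x16]=0x0f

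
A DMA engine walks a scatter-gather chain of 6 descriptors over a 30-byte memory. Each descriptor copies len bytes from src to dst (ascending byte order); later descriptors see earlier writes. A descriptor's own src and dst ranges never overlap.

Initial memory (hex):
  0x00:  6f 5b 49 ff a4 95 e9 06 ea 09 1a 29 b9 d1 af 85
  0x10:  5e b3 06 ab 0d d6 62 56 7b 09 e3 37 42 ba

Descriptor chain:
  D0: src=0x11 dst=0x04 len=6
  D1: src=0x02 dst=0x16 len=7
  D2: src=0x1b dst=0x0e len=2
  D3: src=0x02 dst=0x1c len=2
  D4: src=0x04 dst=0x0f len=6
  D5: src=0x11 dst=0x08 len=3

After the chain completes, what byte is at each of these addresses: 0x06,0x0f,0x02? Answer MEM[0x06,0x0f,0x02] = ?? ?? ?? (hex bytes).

MEM[0x06,0x0f,0x02] = ab b3 49

#0 dst[0x04+6] := {0xb3,0x06,0xab,0x0d,0xd6,0x62}
#1 dst[0x16+7] := {0x49,0xff,0xb3,0x06,0xab,0x0d,0xd6}
#2 dst[0x0e+2] := {0x0d,0xd6}
#3 dst[0x1c+2] := {0x49,0xff}
#4 dst[0x0f+6] := {0xb3,0x06,0xab,0x0d,0xd6,0x62}
#5 dst[0x08+3] := {0xab,0x0d,0xd6}
query mem[0x06]=0xab, mem[0x0f]=0xb3, mem[0x02]=0x49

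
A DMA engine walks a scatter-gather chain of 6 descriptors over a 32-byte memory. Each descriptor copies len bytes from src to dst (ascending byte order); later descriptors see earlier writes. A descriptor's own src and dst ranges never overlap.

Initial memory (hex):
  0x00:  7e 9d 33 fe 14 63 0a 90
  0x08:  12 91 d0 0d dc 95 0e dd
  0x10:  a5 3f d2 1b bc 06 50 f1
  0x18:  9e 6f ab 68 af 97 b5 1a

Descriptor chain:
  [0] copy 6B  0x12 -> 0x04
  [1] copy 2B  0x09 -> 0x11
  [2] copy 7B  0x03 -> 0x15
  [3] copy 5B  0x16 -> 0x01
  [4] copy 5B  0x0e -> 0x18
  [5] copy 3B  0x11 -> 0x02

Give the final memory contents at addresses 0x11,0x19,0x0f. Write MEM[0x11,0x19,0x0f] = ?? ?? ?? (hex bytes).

MEM[0x11,0x19,0x0f] = f1 dd dd

  after D0: wrote 6B at 0x04 = d21bbc0650f1
  after D1: wrote 2B at 0x11 = f1d0
  after D2: wrote 7B at 0x15 = fed21bbc0650f1
  after D3: wrote 5B at 0x01 = d21bbc0650
  after D4: wrote 5B at 0x18 = 0edda5f1d0
  after D5: wrote 3B at 0x02 = f1d01b
query mem[0x11]=0xf1, mem[0x19]=0xdd, mem[0x0f]=0xdd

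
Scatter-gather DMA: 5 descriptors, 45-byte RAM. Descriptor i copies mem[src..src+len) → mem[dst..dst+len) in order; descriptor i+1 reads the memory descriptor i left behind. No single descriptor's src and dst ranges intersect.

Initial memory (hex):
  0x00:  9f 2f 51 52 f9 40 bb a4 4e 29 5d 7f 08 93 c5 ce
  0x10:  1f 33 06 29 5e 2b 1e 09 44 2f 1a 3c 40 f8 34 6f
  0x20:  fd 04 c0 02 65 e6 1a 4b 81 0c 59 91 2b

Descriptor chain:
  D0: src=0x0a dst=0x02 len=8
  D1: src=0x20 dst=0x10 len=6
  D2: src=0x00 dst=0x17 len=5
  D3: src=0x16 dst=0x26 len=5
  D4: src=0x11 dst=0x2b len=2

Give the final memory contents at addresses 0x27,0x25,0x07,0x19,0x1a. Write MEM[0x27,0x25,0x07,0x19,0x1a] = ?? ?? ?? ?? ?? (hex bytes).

MEM[0x27,0x25,0x07,0x19,0x1a] = 9f e6 ce 5d 7f

  after D0: wrote 8B at 0x02 = 5d7f0893c5ce1f33
  after D1: wrote 6B at 0x10 = fd04c00265e6
  after D2: wrote 5B at 0x17 = 9f2f5d7f08
  after D3: wrote 5B at 0x26 = 1e9f2f5d7f
  after D4: wrote 2B at 0x2b = 04c0
query mem[0x27]=0x9f, mem[0x25]=0xe6, mem[0x07]=0xce, mem[0x19]=0x5d, mem[0x1a]=0x7f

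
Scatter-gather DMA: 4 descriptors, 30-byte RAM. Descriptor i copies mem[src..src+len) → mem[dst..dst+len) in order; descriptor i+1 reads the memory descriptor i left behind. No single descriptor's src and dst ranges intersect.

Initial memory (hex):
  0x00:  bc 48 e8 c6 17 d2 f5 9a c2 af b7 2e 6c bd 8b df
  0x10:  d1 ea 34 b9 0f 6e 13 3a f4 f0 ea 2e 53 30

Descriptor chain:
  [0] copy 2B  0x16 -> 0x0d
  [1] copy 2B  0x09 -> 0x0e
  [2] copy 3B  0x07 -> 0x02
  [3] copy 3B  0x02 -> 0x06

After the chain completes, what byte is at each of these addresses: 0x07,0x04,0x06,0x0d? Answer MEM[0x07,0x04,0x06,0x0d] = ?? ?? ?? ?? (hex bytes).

MEM[0x07,0x04,0x06,0x0d] = c2 af 9a 13

[0] 0x16->0x0d len=2 : 13 3a
[1] 0x09->0x0e len=2 : af b7
[2] 0x07->0x02 len=3 : 9a c2 af
[3] 0x02->0x06 len=3 : 9a c2 af
query mem[0x07]=0xc2, mem[0x04]=0xaf, mem[0x06]=0x9a, mem[0x0d]=0x13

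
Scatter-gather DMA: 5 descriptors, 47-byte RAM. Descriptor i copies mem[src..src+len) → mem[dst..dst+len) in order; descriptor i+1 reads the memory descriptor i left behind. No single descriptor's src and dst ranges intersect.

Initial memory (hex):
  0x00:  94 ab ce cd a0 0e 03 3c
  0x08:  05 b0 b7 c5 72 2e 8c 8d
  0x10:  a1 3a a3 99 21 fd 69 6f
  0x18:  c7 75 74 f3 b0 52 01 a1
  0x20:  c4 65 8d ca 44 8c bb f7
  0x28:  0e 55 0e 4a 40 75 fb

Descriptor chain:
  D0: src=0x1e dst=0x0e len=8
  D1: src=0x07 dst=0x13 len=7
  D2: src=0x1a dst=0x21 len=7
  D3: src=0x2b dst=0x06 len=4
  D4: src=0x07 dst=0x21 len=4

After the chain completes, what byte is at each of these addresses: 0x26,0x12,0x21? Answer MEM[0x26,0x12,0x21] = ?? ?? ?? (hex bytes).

  after D0: wrote 8B at 0x0e = 01a1c4658dca448c
  after D1: wrote 7B at 0x13 = 3c05b0b7c5722e
  after D2: wrote 7B at 0x21 = 74f3b05201a1c4
  after D3: wrote 4B at 0x06 = 4a4075fb
  after D4: wrote 4B at 0x21 = 4075fbb7
query mem[0x26]=0xa1, mem[0x12]=0x8d, mem[0x21]=0x40

MEM[0x26,0x12,0x21] = a1 8d 40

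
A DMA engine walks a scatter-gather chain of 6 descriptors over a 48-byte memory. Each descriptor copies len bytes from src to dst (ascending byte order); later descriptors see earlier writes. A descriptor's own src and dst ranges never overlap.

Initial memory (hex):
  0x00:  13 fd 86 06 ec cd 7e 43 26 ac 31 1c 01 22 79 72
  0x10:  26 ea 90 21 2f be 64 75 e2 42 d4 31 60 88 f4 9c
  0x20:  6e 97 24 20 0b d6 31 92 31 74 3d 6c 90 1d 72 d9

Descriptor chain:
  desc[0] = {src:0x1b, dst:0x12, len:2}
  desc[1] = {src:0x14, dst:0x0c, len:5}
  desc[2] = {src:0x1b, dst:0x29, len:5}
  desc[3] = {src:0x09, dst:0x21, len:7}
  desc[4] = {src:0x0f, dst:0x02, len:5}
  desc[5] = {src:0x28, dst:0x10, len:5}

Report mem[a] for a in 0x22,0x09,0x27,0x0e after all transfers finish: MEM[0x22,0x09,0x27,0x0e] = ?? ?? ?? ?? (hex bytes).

MEM[0x22,0x09,0x27,0x0e] = 31 ac 75 64

#0 dst[0x12+2] := {0x31,0x60}
#1 dst[0x0c+5] := {0x2f,0xbe,0x64,0x75,0xe2}
#2 dst[0x29+5] := {0x31,0x60,0x88,0xf4,0x9c}
#3 dst[0x21+7] := {0xac,0x31,0x1c,0x2f,0xbe,0x64,0x75}
#4 dst[0x02+5] := {0x75,0xe2,0xea,0x31,0x60}
#5 dst[0x10+5] := {0x31,0x31,0x60,0x88,0xf4}
query mem[0x22]=0x31, mem[0x09]=0xac, mem[0x27]=0x75, mem[0x0e]=0x64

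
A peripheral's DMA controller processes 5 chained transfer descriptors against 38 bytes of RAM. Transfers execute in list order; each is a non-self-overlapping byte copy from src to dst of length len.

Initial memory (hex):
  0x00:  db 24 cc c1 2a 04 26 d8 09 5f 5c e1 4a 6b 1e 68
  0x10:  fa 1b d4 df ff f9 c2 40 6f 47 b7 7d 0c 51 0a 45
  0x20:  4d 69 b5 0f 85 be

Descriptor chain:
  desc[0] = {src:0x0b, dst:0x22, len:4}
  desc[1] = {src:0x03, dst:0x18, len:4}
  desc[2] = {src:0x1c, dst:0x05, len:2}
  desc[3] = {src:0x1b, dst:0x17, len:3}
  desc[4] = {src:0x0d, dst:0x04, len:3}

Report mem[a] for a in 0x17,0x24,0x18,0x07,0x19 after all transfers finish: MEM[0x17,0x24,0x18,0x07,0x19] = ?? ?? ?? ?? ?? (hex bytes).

MEM[0x17,0x24,0x18,0x07,0x19] = 26 6b 0c d8 51

#0 dst[0x22+4] := {0xe1,0x4a,0x6b,0x1e}
#1 dst[0x18+4] := {0xc1,0x2a,0x04,0x26}
#2 dst[0x05+2] := {0x0c,0x51}
#3 dst[0x17+3] := {0x26,0x0c,0x51}
#4 dst[0x04+3] := {0x6b,0x1e,0x68}
query mem[0x17]=0x26, mem[0x24]=0x6b, mem[0x18]=0x0c, mem[0x07]=0xd8, mem[0x19]=0x51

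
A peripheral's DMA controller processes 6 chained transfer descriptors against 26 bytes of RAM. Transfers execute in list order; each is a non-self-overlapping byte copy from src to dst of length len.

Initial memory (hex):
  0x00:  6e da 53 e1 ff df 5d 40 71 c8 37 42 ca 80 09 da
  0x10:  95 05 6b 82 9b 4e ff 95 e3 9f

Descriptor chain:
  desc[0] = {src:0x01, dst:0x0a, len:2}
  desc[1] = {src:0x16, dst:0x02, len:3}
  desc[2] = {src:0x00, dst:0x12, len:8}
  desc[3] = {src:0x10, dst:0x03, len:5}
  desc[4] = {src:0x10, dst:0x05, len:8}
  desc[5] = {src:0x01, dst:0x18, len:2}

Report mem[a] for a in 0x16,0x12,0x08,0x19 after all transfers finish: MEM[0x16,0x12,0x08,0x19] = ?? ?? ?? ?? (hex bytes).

MEM[0x16,0x12,0x08,0x19] = e3 6e da ff

  after D0: wrote 2B at 0x0a = da53
  after D1: wrote 3B at 0x02 = ff95e3
  after D2: wrote 8B at 0x12 = 6edaff95e3df5d40
  after D3: wrote 5B at 0x03 = 95056edaff
  after D4: wrote 8B at 0x05 = 95056edaff95e3df
  after D5: wrote 2B at 0x18 = daff
query mem[0x16]=0xe3, mem[0x12]=0x6e, mem[0x08]=0xda, mem[0x19]=0xff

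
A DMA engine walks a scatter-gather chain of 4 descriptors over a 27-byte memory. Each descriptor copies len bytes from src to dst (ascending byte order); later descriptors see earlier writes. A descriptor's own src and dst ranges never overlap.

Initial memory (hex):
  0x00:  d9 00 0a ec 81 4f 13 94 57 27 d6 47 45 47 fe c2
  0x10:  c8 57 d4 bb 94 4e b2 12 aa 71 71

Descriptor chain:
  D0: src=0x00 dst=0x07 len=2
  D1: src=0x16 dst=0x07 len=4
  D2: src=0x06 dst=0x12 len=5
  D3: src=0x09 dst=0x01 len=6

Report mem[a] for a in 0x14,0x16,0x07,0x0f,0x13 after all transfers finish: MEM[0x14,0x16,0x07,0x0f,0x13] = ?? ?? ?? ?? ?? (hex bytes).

MEM[0x14,0x16,0x07,0x0f,0x13] = 12 71 b2 c2 b2

[0] 0x00->0x07 len=2 : d9 00
[1] 0x16->0x07 len=4 : b2 12 aa 71
[2] 0x06->0x12 len=5 : 13 b2 12 aa 71
[3] 0x09->0x01 len=6 : aa 71 47 45 47 fe
query mem[0x14]=0x12, mem[0x16]=0x71, mem[0x07]=0xb2, mem[0x0f]=0xc2, mem[0x13]=0xb2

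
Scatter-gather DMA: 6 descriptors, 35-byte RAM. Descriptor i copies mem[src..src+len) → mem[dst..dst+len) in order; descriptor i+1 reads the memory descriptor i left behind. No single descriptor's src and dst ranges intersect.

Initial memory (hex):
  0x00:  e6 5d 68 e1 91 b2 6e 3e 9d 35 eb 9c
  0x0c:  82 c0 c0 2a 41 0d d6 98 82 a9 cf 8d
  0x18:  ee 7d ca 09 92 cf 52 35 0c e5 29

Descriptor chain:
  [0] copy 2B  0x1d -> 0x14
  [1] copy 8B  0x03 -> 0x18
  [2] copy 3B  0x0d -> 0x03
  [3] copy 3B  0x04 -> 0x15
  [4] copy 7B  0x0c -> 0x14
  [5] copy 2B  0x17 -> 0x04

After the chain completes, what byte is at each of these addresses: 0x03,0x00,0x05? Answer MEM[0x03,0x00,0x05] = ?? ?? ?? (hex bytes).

  after D0: wrote 2B at 0x14 = cf52
  after D1: wrote 8B at 0x18 = e191b26e3e9d35eb
  after D2: wrote 3B at 0x03 = c0c02a
  after D3: wrote 3B at 0x15 = c02a6e
  after D4: wrote 7B at 0x14 = 82c0c02a410dd6
  after D5: wrote 2B at 0x04 = 2a41
query mem[0x03]=0xc0, mem[0x00]=0xe6, mem[0x05]=0x41

MEM[0x03,0x00,0x05] = c0 e6 41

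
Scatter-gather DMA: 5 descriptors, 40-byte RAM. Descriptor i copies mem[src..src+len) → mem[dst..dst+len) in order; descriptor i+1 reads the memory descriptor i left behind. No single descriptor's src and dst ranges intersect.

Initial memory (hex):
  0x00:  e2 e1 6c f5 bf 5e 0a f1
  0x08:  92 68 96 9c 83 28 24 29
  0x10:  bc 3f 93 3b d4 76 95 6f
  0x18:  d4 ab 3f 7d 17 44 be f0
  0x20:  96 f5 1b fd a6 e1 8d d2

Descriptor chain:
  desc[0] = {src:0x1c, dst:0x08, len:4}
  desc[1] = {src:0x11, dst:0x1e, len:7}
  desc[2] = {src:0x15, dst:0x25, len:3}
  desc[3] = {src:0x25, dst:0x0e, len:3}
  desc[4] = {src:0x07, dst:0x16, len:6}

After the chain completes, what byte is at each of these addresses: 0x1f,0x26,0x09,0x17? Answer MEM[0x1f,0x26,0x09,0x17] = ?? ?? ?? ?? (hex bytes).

MEM[0x1f,0x26,0x09,0x17] = 93 95 44 17

[0] 0x1c->0x08 len=4 : 17 44 be f0
[1] 0x11->0x1e len=7 : 3f 93 3b d4 76 95 6f
[2] 0x15->0x25 len=3 : 76 95 6f
[3] 0x25->0x0e len=3 : 76 95 6f
[4] 0x07->0x16 len=6 : f1 17 44 be f0 83
query mem[0x1f]=0x93, mem[0x26]=0x95, mem[0x09]=0x44, mem[0x17]=0x17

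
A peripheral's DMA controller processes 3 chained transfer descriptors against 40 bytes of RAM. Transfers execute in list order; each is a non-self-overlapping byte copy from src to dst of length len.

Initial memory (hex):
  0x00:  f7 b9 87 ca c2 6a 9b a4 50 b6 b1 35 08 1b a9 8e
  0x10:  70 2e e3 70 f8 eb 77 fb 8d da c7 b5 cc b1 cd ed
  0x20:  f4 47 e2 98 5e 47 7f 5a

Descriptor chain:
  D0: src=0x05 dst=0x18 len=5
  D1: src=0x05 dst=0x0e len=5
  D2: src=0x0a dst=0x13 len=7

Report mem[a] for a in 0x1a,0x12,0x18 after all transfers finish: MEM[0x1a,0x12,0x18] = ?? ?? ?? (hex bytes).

[0] 0x05->0x18 len=5 : 6a 9b a4 50 b6
[1] 0x05->0x0e len=5 : 6a 9b a4 50 b6
[2] 0x0a->0x13 len=7 : b1 35 08 1b 6a 9b a4
query mem[0x1a]=0xa4, mem[0x12]=0xb6, mem[0x18]=0x9b

MEM[0x1a,0x12,0x18] = a4 b6 9b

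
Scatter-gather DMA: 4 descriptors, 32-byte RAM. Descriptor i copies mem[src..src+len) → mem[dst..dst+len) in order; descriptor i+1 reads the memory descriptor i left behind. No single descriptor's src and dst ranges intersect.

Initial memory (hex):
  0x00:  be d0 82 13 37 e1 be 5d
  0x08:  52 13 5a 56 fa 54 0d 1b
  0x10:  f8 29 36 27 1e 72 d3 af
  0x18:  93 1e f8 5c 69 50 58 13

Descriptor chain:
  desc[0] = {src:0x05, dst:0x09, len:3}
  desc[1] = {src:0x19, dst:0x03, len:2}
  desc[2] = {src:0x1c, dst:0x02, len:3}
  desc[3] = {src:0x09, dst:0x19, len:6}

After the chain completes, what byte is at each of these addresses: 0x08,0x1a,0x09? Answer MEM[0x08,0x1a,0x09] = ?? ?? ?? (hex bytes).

MEM[0x08,0x1a,0x09] = 52 be e1

  after D0: wrote 3B at 0x09 = e1be5d
  after D1: wrote 2B at 0x03 = 1ef8
  after D2: wrote 3B at 0x02 = 695058
  after D3: wrote 6B at 0x19 = e1be5dfa540d
query mem[0x08]=0x52, mem[0x1a]=0xbe, mem[0x09]=0xe1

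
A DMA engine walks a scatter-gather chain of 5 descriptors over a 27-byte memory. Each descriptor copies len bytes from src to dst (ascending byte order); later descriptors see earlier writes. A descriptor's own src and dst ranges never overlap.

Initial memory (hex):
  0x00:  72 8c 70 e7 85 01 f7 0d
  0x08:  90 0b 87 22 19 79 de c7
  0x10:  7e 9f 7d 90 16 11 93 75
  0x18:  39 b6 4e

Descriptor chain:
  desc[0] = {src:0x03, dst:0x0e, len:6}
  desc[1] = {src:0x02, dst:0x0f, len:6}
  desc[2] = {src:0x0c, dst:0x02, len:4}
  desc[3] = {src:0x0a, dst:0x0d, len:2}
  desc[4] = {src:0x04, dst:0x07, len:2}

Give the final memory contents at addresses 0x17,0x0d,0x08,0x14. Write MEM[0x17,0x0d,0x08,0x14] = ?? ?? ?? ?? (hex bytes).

MEM[0x17,0x0d,0x08,0x14] = 75 87 70 0d

D0: mem[0x0e..0x13] <- [e7 85 01 f7 0d 90]
D1: mem[0x0f..0x14] <- [70 e7 85 01 f7 0d]
D2: mem[0x02..0x05] <- [19 79 e7 70]
D3: mem[0x0d..0x0e] <- [87 22]
D4: mem[0x07..0x08] <- [e7 70]
query mem[0x17]=0x75, mem[0x0d]=0x87, mem[0x08]=0x70, mem[0x14]=0x0d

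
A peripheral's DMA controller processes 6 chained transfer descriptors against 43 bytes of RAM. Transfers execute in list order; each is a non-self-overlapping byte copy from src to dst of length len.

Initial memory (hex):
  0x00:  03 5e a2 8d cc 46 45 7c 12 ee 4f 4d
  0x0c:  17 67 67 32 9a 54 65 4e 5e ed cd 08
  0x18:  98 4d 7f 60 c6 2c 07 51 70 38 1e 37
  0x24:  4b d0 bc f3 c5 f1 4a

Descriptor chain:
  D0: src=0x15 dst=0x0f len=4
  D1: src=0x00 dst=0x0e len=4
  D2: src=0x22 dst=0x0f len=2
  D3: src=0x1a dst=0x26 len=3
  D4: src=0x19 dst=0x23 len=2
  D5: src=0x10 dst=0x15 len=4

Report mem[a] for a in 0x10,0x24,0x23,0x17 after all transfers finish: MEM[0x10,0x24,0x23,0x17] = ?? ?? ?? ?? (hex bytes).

MEM[0x10,0x24,0x23,0x17] = 37 7f 4d 98

  after D0: wrote 4B at 0x0f = edcd0898
  after D1: wrote 4B at 0x0e = 035ea28d
  after D2: wrote 2B at 0x0f = 1e37
  after D3: wrote 3B at 0x26 = 7f60c6
  after D4: wrote 2B at 0x23 = 4d7f
  after D5: wrote 4B at 0x15 = 378d984e
query mem[0x10]=0x37, mem[0x24]=0x7f, mem[0x23]=0x4d, mem[0x17]=0x98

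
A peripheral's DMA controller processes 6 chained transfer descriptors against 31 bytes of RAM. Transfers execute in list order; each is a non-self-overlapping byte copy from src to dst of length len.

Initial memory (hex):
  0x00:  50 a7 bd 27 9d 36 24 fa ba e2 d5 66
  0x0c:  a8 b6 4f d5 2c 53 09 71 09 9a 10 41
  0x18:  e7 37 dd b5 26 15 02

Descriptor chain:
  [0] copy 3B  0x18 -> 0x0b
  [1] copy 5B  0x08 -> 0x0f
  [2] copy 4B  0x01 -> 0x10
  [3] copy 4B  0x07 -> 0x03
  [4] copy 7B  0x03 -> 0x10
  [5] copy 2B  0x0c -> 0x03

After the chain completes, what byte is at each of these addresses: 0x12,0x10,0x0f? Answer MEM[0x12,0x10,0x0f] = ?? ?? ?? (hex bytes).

D0: mem[0x0b..0x0d] <- [e7 37 dd]
D1: mem[0x0f..0x13] <- [ba e2 d5 e7 37]
D2: mem[0x10..0x13] <- [a7 bd 27 9d]
D3: mem[0x03..0x06] <- [fa ba e2 d5]
D4: mem[0x10..0x16] <- [fa ba e2 d5 fa ba e2]
D5: mem[0x03..0x04] <- [37 dd]
query mem[0x12]=0xe2, mem[0x10]=0xfa, mem[0x0f]=0xba

MEM[0x12,0x10,0x0f] = e2 fa ba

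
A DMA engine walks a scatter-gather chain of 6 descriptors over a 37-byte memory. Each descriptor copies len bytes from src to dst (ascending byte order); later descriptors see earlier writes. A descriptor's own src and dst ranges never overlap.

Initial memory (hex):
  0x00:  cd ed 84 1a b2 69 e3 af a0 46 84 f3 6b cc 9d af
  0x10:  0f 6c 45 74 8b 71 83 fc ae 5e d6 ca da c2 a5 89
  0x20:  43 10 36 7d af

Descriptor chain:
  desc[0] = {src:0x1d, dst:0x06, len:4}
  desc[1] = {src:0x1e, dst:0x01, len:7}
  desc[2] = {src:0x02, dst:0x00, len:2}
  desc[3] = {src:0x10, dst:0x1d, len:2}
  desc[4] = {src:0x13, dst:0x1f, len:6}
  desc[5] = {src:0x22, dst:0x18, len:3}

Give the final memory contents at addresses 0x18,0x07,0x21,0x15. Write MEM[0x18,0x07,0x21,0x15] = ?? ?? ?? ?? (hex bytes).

  after D0: wrote 4B at 0x06 = c2a58943
  after D1: wrote 7B at 0x01 = a5894310367daf
  after D2: wrote 2B at 0x00 = 8943
  after D3: wrote 2B at 0x1d = 0f6c
  after D4: wrote 6B at 0x1f = 748b7183fcae
  after D5: wrote 3B at 0x18 = 83fcae
query mem[0x18]=0x83, mem[0x07]=0xaf, mem[0x21]=0x71, mem[0x15]=0x71

MEM[0x18,0x07,0x21,0x15] = 83 af 71 71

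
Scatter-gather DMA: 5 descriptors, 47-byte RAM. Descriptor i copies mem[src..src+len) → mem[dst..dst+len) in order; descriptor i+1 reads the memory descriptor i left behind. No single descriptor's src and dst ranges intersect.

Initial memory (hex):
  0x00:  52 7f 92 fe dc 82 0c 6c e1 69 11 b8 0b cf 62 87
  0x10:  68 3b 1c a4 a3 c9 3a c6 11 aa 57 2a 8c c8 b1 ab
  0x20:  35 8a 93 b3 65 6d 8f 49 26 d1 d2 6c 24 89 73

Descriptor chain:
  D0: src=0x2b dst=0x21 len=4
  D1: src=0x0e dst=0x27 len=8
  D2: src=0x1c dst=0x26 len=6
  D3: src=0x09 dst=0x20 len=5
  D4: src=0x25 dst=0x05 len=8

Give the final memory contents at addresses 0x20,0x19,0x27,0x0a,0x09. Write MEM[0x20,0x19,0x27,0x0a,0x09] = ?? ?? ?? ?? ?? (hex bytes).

MEM[0x20,0x19,0x27,0x0a,0x09] = 69 aa c8 35 ab

#0 dst[0x21+4] := {0x6c,0x24,0x89,0x73}
#1 dst[0x27+8] := {0x62,0x87,0x68,0x3b,0x1c,0xa4,0xa3,0xc9}
#2 dst[0x26+6] := {0x8c,0xc8,0xb1,0xab,0x35,0x6c}
#3 dst[0x20+5] := {0x69,0x11,0xb8,0x0b,0xcf}
#4 dst[0x05+8] := {0x6d,0x8c,0xc8,0xb1,0xab,0x35,0x6c,0xa4}
query mem[0x20]=0x69, mem[0x19]=0xaa, mem[0x27]=0xc8, mem[0x0a]=0x35, mem[0x09]=0xab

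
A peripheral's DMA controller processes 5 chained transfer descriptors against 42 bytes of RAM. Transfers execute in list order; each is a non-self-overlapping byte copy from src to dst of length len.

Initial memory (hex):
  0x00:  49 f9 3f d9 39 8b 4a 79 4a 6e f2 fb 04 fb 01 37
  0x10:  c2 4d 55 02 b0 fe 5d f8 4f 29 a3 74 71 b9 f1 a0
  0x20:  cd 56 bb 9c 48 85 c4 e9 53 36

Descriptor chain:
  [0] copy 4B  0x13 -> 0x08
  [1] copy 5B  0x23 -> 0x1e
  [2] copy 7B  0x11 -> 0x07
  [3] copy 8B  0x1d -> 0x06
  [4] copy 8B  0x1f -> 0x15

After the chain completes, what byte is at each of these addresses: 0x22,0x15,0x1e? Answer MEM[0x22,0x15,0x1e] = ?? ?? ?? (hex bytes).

D0: mem[0x08..0x0b] <- [02 b0 fe 5d]
D1: mem[0x1e..0x22] <- [9c 48 85 c4 e9]
D2: mem[0x07..0x0d] <- [4d 55 02 b0 fe 5d f8]
D3: mem[0x06..0x0d] <- [b9 9c 48 85 c4 e9 9c 48]
D4: mem[0x15..0x1c] <- [48 85 c4 e9 9c 48 85 c4]
query mem[0x22]=0xe9, mem[0x15]=0x48, mem[0x1e]=0x9c

MEM[0x22,0x15,0x1e] = e9 48 9c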